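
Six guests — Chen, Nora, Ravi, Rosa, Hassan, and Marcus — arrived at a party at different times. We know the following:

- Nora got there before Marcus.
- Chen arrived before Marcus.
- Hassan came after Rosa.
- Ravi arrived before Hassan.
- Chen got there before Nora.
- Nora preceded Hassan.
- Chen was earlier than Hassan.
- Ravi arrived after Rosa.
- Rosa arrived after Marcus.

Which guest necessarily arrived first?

Chen

Chen has a chain of constraints placing them before every other guest, so Chen must be first.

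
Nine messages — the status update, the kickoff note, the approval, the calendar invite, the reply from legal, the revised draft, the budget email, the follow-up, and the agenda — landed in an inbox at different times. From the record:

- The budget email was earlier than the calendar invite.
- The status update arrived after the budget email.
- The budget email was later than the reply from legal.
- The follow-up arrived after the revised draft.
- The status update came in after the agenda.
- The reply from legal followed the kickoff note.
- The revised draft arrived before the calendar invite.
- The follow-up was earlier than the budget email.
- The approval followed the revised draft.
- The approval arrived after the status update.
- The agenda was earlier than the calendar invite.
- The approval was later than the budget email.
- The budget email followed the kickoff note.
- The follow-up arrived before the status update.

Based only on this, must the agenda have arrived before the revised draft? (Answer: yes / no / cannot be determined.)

cannot be determined

No chain of stated constraints runs from the agenda to the revised draft, and none runs from the revised draft to the agenda either.
So the relative order of the agenda and the revised draft is not fixed by the given facts.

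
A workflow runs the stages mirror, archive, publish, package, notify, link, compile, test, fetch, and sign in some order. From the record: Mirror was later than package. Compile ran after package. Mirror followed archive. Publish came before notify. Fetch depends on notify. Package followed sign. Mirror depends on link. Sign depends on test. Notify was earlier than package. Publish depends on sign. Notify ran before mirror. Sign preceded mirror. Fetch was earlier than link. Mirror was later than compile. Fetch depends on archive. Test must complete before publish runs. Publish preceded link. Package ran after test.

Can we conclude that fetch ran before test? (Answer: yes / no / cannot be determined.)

Tracing the constraints gives test → publish → notify → fetch, so test must come before fetch.
That means fetch cannot be before test.

no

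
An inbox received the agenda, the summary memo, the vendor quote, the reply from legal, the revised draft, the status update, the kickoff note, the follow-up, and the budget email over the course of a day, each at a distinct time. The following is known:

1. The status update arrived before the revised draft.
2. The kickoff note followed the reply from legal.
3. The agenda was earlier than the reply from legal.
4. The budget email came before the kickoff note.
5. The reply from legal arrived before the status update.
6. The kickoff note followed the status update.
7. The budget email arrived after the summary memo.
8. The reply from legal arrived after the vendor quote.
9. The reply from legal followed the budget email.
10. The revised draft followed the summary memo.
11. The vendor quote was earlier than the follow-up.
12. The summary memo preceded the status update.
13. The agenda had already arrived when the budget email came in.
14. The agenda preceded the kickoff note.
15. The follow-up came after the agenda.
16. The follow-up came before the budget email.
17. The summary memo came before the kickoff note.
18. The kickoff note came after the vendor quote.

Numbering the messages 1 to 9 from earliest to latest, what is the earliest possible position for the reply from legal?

6

The agenda, the budget email, the follow-up, the summary memo, and the vendor quote must all come before the reply from legal — 5 forced predecessors.
Nothing else is forced ahead of the reply from legal, so its earliest slot is position 5 + 1 = 6.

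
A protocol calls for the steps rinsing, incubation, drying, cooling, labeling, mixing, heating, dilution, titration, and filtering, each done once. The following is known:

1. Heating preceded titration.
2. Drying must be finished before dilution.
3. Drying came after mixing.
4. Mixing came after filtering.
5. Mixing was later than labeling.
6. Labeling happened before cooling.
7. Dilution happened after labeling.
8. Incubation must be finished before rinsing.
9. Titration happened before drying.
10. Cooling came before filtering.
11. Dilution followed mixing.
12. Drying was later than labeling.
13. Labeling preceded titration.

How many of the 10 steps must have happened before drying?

Directly stated before drying: labeling, mixing, and titration.
Cooling reaches drying via cooling → filtering → mixing → drying.
Filtering reaches drying via filtering → mixing → drying.
Heating reaches drying via heating → titration → drying.
No chain forces dilution (or any of the others) ahead of drying.
That's cooling, filtering, heating, labeling, mixing, and titration — 6 in all.

6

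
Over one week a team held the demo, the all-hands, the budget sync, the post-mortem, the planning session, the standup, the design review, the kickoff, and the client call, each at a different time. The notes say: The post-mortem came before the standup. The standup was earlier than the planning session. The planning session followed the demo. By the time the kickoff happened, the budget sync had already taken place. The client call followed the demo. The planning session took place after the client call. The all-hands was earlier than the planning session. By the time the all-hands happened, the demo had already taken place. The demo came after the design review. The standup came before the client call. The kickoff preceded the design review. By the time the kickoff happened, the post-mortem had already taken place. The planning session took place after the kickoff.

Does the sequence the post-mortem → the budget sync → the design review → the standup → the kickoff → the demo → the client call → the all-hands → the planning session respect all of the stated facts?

The constraints require the kickoff before the design review, but in the proposed sequence the design review appears ahead of the kickoff. That one violation is enough.

no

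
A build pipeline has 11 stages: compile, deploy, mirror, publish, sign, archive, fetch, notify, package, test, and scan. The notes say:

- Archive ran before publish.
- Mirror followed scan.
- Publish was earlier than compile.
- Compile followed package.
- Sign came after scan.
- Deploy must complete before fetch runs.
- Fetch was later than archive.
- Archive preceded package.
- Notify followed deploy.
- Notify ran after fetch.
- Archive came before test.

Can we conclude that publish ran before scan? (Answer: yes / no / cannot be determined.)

cannot be determined

No chain of stated constraints runs from publish to scan, and none runs from scan to publish either.
So the relative order of publish and scan is not fixed by the given facts.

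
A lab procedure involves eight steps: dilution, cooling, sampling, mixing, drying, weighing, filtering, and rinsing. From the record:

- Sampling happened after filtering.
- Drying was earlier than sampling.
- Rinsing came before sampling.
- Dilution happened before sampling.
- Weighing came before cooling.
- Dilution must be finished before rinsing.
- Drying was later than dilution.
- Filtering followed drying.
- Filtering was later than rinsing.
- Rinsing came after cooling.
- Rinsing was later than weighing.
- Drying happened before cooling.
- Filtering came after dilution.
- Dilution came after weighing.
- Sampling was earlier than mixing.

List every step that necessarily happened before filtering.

Directly stated before filtering: dilution, drying, and rinsing.
Cooling reaches filtering via cooling → rinsing → filtering.
Weighing reaches filtering via weighing → rinsing → filtering.
No chain forces sampling (or any of the others) ahead of filtering.

cooling, dilution, drying, rinsing, weighing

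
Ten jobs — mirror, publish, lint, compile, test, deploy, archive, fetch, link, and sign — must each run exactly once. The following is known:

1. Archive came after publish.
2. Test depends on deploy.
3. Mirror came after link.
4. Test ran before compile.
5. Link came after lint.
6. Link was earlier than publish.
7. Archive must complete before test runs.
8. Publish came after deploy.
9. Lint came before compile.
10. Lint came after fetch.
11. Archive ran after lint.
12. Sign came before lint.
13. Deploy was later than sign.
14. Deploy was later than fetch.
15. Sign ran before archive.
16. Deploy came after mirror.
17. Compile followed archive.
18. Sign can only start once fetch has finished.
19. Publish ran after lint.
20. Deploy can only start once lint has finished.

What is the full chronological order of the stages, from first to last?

fetch, sign, lint, link, mirror, deploy, publish, archive, test, compile

The constraints fix every adjacent pair, so only one ordering works:
fetch → sign → lint → link → mirror → deploy → publish → archive → test → compile.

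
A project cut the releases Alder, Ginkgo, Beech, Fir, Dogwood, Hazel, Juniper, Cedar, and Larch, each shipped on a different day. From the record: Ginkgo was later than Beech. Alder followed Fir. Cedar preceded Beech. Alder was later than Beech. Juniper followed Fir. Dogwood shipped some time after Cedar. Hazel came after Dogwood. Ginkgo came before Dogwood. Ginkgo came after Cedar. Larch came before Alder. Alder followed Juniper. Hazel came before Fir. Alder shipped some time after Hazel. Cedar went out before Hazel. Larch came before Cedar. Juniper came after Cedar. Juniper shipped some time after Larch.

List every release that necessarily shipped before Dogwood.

Beech, Cedar, Ginkgo, Larch

Directly stated before Dogwood: Cedar and Ginkgo.
Beech reaches Dogwood via Beech → Ginkgo → Dogwood.
Larch reaches Dogwood via Larch → Cedar → Dogwood.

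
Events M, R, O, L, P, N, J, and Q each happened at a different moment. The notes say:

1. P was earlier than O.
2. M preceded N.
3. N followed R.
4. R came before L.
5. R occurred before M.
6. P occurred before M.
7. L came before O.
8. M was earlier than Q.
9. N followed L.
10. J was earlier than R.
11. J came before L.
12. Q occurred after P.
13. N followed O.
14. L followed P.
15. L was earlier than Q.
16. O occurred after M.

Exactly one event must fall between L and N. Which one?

O

Tracing the constraints gives L → O → N, so O sits after L and before N.
No other event is forced both after L and before N.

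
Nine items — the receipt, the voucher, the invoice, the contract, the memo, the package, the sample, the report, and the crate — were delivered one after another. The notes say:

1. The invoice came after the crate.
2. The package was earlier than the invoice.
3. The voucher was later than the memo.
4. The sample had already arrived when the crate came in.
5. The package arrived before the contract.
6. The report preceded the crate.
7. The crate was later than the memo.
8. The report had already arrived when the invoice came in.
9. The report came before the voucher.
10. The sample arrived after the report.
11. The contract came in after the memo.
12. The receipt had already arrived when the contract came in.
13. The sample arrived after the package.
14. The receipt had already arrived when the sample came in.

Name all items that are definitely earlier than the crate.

Directly stated before the crate: the memo, the report, and the sample.
The package reaches the crate via the package → the sample → the crate.
The receipt reaches the crate via the receipt → the sample → the crate.

the memo, the package, the receipt, the report, the sample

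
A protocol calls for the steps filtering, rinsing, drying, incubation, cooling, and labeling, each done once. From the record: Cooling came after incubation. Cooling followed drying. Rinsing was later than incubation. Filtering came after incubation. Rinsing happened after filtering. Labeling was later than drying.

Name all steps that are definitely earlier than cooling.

drying, incubation

Directly stated before cooling: drying and incubation.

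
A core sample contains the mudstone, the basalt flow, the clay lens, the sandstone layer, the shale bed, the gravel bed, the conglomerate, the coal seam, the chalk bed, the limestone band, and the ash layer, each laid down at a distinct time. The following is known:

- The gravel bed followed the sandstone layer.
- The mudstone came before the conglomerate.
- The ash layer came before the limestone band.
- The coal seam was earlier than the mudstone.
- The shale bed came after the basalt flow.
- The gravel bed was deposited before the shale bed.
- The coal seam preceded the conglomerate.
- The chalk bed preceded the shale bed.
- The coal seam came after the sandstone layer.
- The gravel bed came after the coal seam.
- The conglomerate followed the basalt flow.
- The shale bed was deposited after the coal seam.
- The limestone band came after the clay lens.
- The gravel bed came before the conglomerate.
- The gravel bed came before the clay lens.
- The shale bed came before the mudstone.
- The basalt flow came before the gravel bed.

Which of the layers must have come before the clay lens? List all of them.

the basalt flow, the coal seam, the gravel bed, the sandstone layer

Directly stated before the clay lens: the gravel bed.
The basalt flow reaches the clay lens via the basalt flow → the gravel bed → the clay lens.
The coal seam reaches the clay lens via the coal seam → the gravel bed → the clay lens.
The sandstone layer reaches the clay lens via the sandstone layer → the gravel bed → the clay lens.
No chain forces the conglomerate (or any of the others) ahead of the clay lens.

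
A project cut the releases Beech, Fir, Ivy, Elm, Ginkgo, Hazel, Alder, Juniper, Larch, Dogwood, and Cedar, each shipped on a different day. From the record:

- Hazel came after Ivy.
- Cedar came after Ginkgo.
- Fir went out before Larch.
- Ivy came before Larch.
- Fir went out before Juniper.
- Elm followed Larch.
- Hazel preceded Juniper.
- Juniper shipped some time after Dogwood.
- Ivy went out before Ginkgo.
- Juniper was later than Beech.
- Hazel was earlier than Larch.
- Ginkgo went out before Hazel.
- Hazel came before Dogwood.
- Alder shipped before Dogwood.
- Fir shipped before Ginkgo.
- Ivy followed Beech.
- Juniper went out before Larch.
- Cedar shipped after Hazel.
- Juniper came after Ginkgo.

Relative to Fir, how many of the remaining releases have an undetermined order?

3

Forced after Fir: Cedar, Dogwood, Elm, Ginkgo, Hazel, Juniper, and Larch.
That leaves Alder, Beech, and Ivy with no forced order relative to Fir — 3.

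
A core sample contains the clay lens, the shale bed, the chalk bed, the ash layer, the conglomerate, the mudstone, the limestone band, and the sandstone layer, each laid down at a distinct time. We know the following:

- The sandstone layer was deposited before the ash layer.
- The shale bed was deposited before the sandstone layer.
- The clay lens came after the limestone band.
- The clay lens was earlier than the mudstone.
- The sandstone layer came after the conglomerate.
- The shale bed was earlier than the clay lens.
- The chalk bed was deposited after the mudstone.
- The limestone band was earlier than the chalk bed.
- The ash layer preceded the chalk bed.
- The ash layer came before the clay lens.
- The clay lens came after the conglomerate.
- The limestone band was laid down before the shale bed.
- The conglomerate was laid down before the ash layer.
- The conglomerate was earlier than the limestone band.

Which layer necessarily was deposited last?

Every other layer has a chain of constraints placing it before the chalk bed, so the chalk bed is last.

the chalk bed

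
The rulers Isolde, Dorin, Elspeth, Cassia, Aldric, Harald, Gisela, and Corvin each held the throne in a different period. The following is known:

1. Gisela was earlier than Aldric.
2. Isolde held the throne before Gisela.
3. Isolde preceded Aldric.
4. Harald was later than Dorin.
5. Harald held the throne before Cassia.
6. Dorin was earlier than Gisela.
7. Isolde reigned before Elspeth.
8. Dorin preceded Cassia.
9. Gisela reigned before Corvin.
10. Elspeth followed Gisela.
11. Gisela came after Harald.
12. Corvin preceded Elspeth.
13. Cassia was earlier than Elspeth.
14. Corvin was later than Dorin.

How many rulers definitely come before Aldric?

Directly stated before Aldric: Gisela and Isolde.
Dorin reaches Aldric via Dorin → Gisela → Aldric.
Harald reaches Aldric via Harald → Gisela → Aldric.
No chain forces Corvin (or any of the others) ahead of Aldric.
That's Dorin, Gisela, Harald, and Isolde — 4 in all.

4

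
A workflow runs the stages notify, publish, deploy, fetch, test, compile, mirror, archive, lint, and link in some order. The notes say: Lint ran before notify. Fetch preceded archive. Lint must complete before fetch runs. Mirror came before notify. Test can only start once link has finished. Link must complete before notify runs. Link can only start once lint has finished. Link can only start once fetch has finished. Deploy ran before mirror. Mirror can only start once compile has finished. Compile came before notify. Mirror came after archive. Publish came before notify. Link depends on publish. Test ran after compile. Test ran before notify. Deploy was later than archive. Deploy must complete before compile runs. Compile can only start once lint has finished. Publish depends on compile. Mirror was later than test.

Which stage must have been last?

notify

Every other stage has a chain of constraints placing it before notify, so notify is last.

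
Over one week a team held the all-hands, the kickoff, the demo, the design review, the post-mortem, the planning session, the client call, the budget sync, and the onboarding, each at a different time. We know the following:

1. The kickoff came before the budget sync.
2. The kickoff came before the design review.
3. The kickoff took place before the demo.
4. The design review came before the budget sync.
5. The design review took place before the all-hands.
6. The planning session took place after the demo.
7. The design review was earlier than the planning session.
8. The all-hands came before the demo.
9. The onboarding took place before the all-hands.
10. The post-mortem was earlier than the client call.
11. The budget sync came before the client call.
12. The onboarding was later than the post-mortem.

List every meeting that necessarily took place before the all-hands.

Directly stated before the all-hands: the design review and the onboarding.
The kickoff reaches the all-hands via the kickoff → the design review → the all-hands.
The post-mortem reaches the all-hands via the post-mortem → the onboarding → the all-hands.
No chain forces the budget sync (or any of the others) ahead of the all-hands.

the design review, the kickoff, the onboarding, the post-mortem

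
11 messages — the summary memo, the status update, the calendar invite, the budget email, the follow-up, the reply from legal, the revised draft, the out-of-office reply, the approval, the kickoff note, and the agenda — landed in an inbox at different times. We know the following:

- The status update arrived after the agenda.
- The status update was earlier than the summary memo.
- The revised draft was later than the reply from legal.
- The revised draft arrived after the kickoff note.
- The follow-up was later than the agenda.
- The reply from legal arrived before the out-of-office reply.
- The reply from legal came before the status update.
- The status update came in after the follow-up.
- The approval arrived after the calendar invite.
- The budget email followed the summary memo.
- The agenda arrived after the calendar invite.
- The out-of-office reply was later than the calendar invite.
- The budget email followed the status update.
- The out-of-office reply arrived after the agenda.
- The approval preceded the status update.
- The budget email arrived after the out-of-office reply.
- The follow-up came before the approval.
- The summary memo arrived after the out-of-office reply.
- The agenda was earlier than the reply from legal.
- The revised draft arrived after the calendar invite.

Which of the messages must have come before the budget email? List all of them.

the agenda, the approval, the calendar invite, the follow-up, the out-of-office reply, the reply from legal, the status update, the summary memo

Directly stated before the budget email: the out-of-office reply, the status update, and the summary memo.
The agenda reaches the budget email via the agenda → the status update → the budget email.
The approval reaches the budget email via the approval → the status update → the budget email.
The calendar invite reaches the budget email via the calendar invite → the out-of-office reply → the budget email.
Likewise the follow-up and the reply from legal each reach the budget email by chaining the stated constraints.
No chain forces the kickoff note (or any of the others) ahead of the budget email.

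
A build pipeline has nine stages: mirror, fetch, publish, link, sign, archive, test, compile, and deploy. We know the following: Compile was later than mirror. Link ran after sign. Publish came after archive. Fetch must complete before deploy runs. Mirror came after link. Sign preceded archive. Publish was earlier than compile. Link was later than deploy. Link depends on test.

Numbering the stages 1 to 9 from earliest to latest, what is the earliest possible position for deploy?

2

Fetch must come before deploy — 1 forced predecessor.
Nothing else is forced ahead of deploy, so its earliest slot is position 1 + 1 = 2.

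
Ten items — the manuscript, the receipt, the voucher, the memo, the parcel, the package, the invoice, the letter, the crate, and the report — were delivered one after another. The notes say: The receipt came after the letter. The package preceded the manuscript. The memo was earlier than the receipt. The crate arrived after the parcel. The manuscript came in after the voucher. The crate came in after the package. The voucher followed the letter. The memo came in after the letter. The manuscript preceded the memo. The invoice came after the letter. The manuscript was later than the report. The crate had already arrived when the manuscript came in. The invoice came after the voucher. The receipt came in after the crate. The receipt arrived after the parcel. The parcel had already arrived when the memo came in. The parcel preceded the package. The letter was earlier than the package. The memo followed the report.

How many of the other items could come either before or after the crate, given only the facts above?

3

Forced before the crate: the letter, the package, and the parcel; forced after the crate: the manuscript, the memo, and the receipt.
That leaves the invoice, the report, and the voucher with no forced order relative to the crate — 3.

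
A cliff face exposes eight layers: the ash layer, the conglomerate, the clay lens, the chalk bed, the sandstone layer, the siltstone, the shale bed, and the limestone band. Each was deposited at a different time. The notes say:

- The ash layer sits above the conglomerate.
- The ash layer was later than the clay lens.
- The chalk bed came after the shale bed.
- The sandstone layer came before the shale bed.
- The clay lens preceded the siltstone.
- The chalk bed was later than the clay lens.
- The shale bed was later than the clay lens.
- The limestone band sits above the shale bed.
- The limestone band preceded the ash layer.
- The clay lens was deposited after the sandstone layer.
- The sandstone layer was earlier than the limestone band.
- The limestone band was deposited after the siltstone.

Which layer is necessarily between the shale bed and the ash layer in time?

the limestone band

Tracing the constraints gives the shale bed → the limestone band → the ash layer, so the limestone band sits after the shale bed and before the ash layer.
No other layer is forced both after the shale bed and before the ash layer.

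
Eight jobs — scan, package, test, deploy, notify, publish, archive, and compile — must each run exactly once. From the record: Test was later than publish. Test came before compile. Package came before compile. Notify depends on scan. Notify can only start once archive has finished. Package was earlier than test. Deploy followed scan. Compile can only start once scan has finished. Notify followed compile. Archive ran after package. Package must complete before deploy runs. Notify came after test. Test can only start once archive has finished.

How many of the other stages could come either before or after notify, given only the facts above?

1

Forced before notify: archive, compile, package, publish, scan, and test.
That leaves deploy with no forced order relative to notify — 1.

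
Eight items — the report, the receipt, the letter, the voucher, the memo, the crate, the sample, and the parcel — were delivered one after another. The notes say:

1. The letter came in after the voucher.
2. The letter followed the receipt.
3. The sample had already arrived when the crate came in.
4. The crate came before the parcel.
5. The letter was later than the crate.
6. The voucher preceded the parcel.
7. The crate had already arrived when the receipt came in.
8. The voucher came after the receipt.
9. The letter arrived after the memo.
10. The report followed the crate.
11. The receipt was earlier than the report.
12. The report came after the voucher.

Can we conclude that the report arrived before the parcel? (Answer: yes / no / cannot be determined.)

cannot be determined

No chain of stated constraints runs from the report to the parcel, and none runs from the parcel to the report either.
So the relative order of the report and the parcel is not fixed by the given facts.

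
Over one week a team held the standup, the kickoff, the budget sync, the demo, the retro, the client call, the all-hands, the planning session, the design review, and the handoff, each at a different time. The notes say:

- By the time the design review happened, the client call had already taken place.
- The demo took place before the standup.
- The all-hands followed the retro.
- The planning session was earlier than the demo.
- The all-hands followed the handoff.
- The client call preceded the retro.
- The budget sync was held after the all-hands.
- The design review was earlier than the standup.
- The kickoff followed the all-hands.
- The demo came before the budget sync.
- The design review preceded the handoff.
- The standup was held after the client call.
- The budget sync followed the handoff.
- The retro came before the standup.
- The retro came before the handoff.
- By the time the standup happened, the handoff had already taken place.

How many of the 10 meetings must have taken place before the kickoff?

5

Directly stated before the kickoff: the all-hands.
The client call reaches the kickoff via the client call → the retro → the all-hands → the kickoff.
The design review reaches the kickoff via the design review → the handoff → the all-hands → the kickoff.
The handoff reaches the kickoff via the handoff → the all-hands → the kickoff.
Likewise the retro reaches the kickoff by chaining the stated constraints.
No chain forces the demo (or any of the others) ahead of the kickoff.
That's the all-hands, the client call, the design review, the handoff, and the retro — 5 in all.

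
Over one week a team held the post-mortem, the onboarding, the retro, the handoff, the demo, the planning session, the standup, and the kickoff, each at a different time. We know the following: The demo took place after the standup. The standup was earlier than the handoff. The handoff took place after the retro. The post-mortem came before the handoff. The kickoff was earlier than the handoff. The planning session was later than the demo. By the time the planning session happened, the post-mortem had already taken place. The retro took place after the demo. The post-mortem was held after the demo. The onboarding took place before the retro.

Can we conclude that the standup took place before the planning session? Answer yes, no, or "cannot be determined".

yes

Chain the constraints: the standup → the demo → the planning session. Each link is directly stated, so the standup comes before the planning session.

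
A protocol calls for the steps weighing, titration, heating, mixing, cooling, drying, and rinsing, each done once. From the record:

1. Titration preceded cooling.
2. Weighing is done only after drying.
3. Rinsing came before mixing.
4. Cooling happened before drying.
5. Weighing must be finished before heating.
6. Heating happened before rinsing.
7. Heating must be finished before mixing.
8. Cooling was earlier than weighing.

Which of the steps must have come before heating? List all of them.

Directly stated before heating: weighing.
Cooling reaches heating via cooling → weighing → heating.
Drying reaches heating via drying → weighing → heating.
Titration reaches heating via titration → cooling → weighing → heating.
No chain forces mixing (or any of the others) ahead of heating.

cooling, drying, titration, weighing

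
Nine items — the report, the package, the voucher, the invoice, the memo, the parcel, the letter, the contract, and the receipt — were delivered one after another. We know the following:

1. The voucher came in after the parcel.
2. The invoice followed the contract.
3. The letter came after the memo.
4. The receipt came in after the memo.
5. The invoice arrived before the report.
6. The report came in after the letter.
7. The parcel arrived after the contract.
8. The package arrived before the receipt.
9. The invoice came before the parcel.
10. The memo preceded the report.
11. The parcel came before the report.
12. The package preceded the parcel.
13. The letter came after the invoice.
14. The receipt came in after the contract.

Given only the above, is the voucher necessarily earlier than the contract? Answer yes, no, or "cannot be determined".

Tracing the constraints gives the contract → the parcel → the voucher, so the contract must come before the voucher.
That means the voucher cannot be before the contract.

no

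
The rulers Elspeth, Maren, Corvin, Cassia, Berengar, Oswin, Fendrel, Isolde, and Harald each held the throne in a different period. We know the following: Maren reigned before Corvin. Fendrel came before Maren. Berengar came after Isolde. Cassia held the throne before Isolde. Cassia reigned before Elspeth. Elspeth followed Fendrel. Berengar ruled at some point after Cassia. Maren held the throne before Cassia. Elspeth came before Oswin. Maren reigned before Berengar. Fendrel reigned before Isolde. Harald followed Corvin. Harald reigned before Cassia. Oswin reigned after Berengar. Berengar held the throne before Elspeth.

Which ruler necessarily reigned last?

Oswin

Every other ruler has a chain of constraints placing them before Oswin, so Oswin is last.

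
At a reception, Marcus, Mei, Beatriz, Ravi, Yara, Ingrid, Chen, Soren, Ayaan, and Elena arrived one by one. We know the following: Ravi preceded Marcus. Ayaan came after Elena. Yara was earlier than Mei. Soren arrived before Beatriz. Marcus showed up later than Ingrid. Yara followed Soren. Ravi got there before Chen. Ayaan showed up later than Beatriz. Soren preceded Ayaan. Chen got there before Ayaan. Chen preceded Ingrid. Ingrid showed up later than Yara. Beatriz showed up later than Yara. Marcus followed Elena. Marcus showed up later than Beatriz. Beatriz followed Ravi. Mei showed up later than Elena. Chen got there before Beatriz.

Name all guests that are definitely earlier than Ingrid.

Chen, Ravi, Soren, Yara

Directly stated before Ingrid: Chen and Yara.
Ravi reaches Ingrid via Ravi → Chen → Ingrid.
Soren reaches Ingrid via Soren → Yara → Ingrid.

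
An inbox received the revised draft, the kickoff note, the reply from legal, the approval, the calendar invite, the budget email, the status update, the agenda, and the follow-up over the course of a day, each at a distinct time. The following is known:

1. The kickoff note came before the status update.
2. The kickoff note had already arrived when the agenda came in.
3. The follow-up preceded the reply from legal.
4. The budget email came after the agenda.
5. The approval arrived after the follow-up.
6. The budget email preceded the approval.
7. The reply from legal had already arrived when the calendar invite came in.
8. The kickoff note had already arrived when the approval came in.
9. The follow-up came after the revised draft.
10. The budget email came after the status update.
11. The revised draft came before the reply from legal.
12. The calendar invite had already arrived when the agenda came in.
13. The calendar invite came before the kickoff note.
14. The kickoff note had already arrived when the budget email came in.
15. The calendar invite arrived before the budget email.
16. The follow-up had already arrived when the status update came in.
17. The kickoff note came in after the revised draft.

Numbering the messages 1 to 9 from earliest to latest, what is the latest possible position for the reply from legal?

3

The reply from legal must come before the agenda, the approval, the budget email, the calendar invite, the kickoff note, and the status update — 6 messages forced after it.
Everything else can be placed before the reply from legal in some valid order, so the reply from legal can sit as late as position 9 − 6 = 3.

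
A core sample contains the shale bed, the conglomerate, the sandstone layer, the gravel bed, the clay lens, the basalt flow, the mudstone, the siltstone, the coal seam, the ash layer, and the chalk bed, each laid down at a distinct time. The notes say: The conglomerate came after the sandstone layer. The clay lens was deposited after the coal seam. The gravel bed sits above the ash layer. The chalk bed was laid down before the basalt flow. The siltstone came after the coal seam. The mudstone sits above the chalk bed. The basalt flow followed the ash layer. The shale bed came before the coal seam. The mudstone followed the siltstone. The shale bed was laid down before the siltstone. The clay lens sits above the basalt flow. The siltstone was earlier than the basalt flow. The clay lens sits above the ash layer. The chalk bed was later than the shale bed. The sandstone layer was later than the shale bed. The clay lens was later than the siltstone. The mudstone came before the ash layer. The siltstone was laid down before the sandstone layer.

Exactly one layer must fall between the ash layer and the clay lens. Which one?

Tracing the constraints gives the ash layer → the basalt flow → the clay lens, so the basalt flow sits after the ash layer and before the clay lens.
No other layer is forced both after the ash layer and before the clay lens.

the basalt flow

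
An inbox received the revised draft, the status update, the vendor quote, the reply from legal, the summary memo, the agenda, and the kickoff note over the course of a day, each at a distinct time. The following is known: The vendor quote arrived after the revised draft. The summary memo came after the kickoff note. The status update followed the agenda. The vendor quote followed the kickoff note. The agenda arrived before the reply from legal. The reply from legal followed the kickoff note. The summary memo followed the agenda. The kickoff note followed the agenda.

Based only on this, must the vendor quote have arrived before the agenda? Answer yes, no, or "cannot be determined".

no

Tracing the constraints gives the agenda → the kickoff note → the vendor quote, so the agenda must come before the vendor quote.
That means the vendor quote cannot be before the agenda.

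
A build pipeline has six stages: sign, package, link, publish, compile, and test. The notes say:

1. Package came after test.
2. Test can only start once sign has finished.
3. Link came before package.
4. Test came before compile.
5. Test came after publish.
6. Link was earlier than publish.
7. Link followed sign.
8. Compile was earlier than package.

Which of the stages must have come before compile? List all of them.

Directly stated before compile: test.
Link reaches compile via link → publish → test → compile.
Publish reaches compile via publish → test → compile.
Sign reaches compile via sign → test → compile.

link, publish, sign, test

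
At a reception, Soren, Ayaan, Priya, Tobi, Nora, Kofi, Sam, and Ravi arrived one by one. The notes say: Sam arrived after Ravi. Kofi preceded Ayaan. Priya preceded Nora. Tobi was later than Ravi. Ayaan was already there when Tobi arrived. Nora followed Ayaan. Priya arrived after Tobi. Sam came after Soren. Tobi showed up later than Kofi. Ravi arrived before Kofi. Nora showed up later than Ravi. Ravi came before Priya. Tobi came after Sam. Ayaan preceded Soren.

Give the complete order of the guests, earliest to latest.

Ravi, Kofi, Ayaan, Soren, Sam, Tobi, Priya, Nora

The constraints fix every adjacent pair, so only one ordering works:
Ravi → Kofi → Ayaan → Soren → Sam → Tobi → Priya → Nora.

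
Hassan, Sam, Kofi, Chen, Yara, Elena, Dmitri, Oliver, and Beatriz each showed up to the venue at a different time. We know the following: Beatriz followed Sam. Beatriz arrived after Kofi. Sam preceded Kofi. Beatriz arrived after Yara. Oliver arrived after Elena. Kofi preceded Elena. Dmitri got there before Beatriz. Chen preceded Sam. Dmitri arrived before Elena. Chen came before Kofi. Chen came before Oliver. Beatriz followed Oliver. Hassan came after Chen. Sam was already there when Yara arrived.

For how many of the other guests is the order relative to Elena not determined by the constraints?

2

Forced before Elena: Chen, Dmitri, Kofi, and Sam; forced after Elena: Beatriz and Oliver.
That leaves Hassan and Yara with no forced order relative to Elena — 2.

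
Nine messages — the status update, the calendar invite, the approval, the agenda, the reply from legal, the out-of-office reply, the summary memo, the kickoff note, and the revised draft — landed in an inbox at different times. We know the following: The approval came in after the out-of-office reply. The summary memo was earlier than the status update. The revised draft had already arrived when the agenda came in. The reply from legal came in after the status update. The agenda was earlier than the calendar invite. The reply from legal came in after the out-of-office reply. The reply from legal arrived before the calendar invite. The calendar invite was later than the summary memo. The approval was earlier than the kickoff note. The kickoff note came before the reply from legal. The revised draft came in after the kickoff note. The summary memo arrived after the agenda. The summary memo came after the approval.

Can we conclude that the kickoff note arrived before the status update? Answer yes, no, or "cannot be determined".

Chain the constraints: the kickoff note → the revised draft → the agenda → the summary memo → the status update. Each link is directly stated, so the kickoff note comes before the status update.

yes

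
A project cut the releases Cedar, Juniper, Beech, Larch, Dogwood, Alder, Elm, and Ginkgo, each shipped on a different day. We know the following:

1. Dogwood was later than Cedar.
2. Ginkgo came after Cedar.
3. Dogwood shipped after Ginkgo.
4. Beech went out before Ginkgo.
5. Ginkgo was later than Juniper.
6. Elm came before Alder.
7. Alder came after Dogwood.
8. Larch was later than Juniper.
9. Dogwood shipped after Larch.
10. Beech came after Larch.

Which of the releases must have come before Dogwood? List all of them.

Beech, Cedar, Ginkgo, Juniper, Larch

Directly stated before Dogwood: Cedar, Ginkgo, and Larch.
Beech reaches Dogwood via Beech → Ginkgo → Dogwood.
Juniper reaches Dogwood via Juniper → Larch → Dogwood.
No chain forces Alder (or any of the others) ahead of Dogwood.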